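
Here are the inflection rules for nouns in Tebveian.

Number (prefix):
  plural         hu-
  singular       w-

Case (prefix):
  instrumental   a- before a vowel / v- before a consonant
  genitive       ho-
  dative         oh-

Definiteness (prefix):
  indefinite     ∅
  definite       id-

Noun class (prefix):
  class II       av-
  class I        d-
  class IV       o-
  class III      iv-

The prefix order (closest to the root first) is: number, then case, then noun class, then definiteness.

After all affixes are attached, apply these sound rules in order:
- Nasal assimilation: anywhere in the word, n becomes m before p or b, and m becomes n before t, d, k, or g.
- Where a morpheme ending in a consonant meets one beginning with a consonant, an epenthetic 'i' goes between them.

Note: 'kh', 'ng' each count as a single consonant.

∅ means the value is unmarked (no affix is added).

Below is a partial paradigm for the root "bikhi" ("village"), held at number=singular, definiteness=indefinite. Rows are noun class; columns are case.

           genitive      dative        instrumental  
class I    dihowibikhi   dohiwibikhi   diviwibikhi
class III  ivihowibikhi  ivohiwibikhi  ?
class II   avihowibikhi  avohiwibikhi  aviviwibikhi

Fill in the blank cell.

Attach number singular w- → wbikhi.
Attach case instrumental v- (before consonant 'w') → vwbikhi.
Attach noun class class III iv- → ivvwbikhi.
definiteness = indefinite: zero marking, form stays ivvwbikhi.
Nasal assimilation: no change.
Apply epenthesis: ivvwbikhi → iviviwibikhi.

iviviwibikhi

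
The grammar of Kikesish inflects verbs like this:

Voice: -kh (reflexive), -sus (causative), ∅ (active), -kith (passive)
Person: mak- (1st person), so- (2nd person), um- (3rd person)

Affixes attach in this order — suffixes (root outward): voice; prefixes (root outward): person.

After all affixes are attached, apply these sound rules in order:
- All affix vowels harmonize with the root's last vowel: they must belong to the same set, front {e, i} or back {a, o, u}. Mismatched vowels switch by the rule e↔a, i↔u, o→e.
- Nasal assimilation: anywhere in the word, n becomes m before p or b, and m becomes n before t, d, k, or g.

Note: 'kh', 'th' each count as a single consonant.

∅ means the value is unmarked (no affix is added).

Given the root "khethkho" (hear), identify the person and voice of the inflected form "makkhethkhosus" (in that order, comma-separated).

Segment: mak-khethkho-sus.
person: mak- → 1st person.
voice: -sus → causative.

1st person, causative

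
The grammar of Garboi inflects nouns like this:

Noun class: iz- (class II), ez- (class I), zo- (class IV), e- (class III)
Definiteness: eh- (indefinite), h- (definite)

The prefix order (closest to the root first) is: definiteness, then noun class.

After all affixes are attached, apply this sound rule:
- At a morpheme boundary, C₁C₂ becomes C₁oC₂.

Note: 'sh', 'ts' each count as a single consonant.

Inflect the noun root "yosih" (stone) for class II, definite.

Attach definiteness definite h- → hyosih.
Attach noun class class II iz- → izhyosih.
Apply epenthesis: izhyosih → izohoyosih.

izohoyosih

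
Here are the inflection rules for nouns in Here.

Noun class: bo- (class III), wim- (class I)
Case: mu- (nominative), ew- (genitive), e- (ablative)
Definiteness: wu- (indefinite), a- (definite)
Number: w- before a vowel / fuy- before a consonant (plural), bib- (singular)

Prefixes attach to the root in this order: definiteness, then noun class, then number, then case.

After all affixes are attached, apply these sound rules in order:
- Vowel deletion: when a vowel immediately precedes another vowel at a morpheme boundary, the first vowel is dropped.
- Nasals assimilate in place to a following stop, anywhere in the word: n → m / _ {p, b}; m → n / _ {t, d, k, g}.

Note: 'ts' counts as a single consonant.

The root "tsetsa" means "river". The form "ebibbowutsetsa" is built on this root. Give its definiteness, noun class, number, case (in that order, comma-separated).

Segment: e-bib-bo-wu-tsetsa.
definiteness: wu- → indefinite.
noun class: bo- → class III.
number: bib- → singular.
case: e- → ablative.

indefinite, class III, singular, ablative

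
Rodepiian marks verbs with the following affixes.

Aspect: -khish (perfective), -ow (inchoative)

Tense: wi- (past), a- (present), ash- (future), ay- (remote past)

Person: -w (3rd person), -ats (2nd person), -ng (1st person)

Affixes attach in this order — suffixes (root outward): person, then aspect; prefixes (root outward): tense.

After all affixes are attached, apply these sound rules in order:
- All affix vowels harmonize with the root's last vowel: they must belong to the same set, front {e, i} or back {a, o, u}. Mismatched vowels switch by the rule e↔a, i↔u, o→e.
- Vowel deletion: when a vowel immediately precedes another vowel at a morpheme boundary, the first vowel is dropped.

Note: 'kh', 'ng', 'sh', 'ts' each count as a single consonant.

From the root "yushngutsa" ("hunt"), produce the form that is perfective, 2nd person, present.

ayushngutsatskhush

Attach tense present a- → ayushngutsa.
Attach person 2nd person -ats → ayushngutsaats.
Attach aspect perfective -khish → ayushngutsaatskhish.
Apply vowel harmony: ayushngutsaatskhish → ayushngutsaatskhush.
Apply vowel deletion: ayushngutsaatskhush → ayushngutsatskhush.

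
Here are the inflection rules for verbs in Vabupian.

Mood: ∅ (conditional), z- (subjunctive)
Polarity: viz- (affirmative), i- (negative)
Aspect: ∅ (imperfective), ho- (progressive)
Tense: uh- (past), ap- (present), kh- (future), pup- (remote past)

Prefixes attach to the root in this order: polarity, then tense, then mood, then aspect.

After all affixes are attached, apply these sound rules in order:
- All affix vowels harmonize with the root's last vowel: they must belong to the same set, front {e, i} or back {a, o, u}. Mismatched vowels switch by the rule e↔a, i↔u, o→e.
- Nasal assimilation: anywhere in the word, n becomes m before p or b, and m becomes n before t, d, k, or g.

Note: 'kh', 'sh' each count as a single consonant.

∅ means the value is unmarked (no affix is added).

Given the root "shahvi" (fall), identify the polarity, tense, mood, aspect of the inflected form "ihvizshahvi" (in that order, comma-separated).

affirmative, past, conditional, imperfective

Segment: uh-viz-shahvi.
polarity: viz- → affirmative.
tense: uh- → past.
mood: ∅ → conditional.
aspect: ∅ → imperfective.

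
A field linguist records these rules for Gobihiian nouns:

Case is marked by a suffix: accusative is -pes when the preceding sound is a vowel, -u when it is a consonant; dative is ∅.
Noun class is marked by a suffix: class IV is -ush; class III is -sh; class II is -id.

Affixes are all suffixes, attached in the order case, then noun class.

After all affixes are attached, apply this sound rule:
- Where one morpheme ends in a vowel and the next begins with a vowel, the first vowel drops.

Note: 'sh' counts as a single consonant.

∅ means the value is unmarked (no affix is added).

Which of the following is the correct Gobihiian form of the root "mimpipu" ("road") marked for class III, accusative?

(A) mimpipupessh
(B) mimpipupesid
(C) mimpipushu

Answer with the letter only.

Attach case accusative -pes (after vowel 'u') → mimpipupes.
Attach noun class class III -sh → mimpipupessh.
Vowel deletion: no change.
So the correct form is mimpipupessh, option (A).
(B) mimpipupesid is wrong: it uses class II instead of class III for noun class.
(C) mimpipushu is wrong: it has the affixes in the wrong order.

A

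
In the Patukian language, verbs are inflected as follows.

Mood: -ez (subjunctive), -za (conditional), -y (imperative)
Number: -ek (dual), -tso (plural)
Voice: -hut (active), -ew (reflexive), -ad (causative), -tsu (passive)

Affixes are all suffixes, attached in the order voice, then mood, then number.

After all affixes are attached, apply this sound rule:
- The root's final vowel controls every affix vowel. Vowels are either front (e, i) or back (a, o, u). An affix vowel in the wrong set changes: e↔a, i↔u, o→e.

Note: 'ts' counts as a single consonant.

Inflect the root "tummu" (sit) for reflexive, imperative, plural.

tummuawytso

Attach voice reflexive -ew → tummuew.
Attach mood imperative -y → tummuewy.
Attach number plural -tso → tummuewytso.
Apply vowel harmony: tummuewytso → tummuawytso.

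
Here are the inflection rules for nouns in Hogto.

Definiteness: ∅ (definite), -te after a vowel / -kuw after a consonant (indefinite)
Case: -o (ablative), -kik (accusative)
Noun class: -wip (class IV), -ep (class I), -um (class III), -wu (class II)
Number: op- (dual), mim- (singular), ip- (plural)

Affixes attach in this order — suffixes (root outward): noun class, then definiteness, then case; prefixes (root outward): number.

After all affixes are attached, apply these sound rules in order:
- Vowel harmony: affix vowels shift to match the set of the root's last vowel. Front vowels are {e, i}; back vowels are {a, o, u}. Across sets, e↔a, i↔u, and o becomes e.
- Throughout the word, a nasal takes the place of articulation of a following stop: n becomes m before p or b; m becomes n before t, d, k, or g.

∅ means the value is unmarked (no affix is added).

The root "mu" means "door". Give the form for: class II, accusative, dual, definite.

opmuwukuk

Attach noun class class II -wu → muwu.
Attach number dual op- → opmuwu.
definiteness = definite: zero marking, form stays opmuwu.
Attach case accusative -kik → opmuwukik.
Apply vowel harmony: opmuwukik → opmuwukuk.
Nasal assimilation: no change.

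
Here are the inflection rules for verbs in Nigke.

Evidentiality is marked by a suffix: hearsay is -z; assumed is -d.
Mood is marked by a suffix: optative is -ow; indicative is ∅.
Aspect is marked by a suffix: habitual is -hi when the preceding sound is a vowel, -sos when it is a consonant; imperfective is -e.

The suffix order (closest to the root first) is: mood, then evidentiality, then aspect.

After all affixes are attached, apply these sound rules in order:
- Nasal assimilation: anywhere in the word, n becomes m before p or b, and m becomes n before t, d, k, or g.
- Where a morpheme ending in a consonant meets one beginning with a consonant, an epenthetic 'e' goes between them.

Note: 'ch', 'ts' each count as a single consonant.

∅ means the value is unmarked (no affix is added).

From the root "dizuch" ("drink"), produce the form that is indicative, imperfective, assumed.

dizuchede

mood = indicative: zero marking, form stays dizuch.
Attach evidentiality assumed -d → dizuchd.
Attach aspect imperfective -e → dizuchde.
Nasal assimilation: no change.
Apply epenthesis: dizuchde → dizuchede.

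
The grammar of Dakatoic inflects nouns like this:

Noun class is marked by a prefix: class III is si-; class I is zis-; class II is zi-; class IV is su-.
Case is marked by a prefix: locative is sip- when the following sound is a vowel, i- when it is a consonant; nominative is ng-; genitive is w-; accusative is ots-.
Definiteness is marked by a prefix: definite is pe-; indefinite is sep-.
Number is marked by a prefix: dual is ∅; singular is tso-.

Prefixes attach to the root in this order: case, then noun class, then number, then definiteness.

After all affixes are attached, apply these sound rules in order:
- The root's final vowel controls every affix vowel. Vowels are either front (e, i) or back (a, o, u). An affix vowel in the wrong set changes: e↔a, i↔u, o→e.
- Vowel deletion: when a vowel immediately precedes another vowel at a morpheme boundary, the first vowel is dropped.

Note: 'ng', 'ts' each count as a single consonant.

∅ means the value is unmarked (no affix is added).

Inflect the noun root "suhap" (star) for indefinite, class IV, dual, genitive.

sapsuwsuhap

Attach case genitive w- → wsuhap.
Attach noun class class IV su- → suwsuhap.
number = dual: zero marking, form stays suwsuhap.
Attach definiteness indefinite sep- → sepsuwsuhap.
Apply vowel harmony: sepsuwsuhap → sapsuwsuhap.
Vowel deletion: no change.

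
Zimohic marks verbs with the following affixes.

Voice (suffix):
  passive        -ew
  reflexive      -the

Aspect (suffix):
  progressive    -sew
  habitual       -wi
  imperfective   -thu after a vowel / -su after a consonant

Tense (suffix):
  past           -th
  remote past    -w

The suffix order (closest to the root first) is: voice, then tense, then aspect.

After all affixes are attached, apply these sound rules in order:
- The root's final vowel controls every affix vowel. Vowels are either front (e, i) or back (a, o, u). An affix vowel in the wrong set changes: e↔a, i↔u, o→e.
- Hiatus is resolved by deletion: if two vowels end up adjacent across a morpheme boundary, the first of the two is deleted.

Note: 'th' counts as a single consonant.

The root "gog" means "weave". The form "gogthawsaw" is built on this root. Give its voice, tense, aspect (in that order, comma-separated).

reflexive, remote past, progressive

Segment: gog-the-w-sew.
voice: -the → reflexive.
tense: -w → remote past.
aspect: -sew → progressive.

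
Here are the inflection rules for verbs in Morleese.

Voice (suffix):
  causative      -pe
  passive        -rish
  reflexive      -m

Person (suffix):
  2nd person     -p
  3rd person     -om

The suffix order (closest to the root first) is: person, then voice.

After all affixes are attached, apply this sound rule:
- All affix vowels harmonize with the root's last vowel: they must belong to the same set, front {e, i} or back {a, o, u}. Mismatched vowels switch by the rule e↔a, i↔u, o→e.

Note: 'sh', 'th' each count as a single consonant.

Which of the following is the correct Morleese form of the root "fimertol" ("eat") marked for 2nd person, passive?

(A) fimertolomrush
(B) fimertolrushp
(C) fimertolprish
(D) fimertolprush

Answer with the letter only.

D

Attach person 2nd person -p → fimertolp.
Attach voice passive -rish → fimertolprish.
Apply vowel harmony: fimertolprish → fimertolprush.
So the correct form is fimertolprush, option (D).
(A) fimertolomrush is wrong: it uses 3rd person instead of 2nd person for person.
(C) fimertolprish is wrong: it fails to apply the sound rule(s).
(B) fimertolrushp is wrong: it has the affixes in the wrong order.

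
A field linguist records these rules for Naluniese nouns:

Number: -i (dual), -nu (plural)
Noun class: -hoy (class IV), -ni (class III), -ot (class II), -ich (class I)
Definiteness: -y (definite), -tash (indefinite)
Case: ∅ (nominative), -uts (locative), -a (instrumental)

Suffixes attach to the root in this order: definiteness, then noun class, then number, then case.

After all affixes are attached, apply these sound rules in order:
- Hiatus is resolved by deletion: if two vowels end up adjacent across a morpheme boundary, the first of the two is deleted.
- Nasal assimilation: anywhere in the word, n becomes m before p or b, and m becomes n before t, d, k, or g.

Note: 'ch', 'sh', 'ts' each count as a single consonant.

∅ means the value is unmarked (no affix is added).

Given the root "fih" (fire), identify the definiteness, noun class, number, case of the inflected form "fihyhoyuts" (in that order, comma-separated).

Segment: fih-y-hoy-i-uts.
definiteness: -y → definite.
noun class: -hoy → class IV.
number: -i → dual.
case: -uts → locative.

definite, class IV, dual, locative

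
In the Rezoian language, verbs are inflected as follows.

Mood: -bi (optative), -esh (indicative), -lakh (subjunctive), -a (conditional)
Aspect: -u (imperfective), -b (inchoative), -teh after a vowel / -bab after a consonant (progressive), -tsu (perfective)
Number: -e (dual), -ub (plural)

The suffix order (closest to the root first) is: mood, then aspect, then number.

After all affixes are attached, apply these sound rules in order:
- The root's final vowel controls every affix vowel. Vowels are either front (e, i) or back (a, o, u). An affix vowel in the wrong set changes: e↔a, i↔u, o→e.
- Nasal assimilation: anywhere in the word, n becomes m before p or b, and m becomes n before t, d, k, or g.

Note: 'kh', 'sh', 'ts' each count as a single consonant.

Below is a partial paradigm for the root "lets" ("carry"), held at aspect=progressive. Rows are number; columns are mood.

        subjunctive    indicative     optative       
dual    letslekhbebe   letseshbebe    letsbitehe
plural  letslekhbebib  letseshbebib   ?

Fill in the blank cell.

letsbitehib

Attach mood optative -bi → letsbi.
Attach aspect progressive -teh (after vowel 'i') → letsbiteh.
Attach number plural -ub → letsbitehub.
Apply vowel harmony: letsbitehub → letsbitehib.
Nasal assimilation: no change.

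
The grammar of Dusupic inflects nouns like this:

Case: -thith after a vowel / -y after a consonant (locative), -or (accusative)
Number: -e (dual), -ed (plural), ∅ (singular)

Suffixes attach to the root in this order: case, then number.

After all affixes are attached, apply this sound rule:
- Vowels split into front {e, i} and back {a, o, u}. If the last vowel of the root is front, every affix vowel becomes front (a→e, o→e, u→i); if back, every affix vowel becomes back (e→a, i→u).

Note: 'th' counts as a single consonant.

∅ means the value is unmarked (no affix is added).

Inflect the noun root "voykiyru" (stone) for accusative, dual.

voykiyruora

Attach case accusative -or → voykiyruor.
Attach number dual -e → voykiyruore.
Apply vowel harmony: voykiyruore → voykiyruora.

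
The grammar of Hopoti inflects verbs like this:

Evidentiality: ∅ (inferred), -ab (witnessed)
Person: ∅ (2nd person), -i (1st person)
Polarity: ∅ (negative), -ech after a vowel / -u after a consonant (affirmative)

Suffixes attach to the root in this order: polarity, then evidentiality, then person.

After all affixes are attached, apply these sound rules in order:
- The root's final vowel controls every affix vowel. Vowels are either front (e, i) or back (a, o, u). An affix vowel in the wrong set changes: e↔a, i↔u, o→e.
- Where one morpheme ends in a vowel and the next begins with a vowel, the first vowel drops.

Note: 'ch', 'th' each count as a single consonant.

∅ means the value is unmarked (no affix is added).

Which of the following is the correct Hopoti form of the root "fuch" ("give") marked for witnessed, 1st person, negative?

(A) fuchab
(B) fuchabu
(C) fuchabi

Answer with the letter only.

B

polarity = negative: zero marking, form stays fuch.
Attach evidentiality witnessed -ab → fuchab.
Attach person 1st person -i → fuchabi.
Apply vowel harmony: fuchabi → fuchabu.
Vowel deletion: no change.
So the correct form is fuchabu, option (B).
(C) fuchabi is wrong: it fails to apply the sound rule(s).
(A) fuchab is wrong: it uses 2nd person instead of 1st person for person.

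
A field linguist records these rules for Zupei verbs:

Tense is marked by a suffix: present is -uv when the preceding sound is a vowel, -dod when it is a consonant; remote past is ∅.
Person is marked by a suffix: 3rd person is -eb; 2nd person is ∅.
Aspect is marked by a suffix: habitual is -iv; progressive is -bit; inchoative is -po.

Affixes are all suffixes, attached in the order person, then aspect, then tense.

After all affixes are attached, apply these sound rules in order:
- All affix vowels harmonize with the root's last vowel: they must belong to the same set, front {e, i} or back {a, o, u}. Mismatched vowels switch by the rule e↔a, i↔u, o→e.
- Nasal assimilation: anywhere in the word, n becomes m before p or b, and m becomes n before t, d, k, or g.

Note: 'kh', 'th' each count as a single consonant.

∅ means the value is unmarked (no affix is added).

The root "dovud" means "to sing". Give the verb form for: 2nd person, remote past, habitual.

person = 2nd person: zero marking, form stays dovud.
Attach aspect habitual -iv → dovudiv.
tense = remote past: zero marking, form stays dovudiv.
Apply vowel harmony: dovudiv → dovuduv.
Nasal assimilation: no change.

dovuduv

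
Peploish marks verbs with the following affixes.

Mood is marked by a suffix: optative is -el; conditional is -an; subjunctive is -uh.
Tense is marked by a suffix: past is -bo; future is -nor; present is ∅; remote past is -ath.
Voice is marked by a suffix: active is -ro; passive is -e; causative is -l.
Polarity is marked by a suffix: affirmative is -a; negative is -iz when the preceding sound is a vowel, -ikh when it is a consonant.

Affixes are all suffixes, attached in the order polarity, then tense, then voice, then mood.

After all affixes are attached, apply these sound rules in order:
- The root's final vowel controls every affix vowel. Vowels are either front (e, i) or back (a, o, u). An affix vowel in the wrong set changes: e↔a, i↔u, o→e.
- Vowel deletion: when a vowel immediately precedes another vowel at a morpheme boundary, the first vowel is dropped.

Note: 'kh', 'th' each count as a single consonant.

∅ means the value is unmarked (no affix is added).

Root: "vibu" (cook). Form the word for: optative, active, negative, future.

vibuznorral

Attach polarity negative -iz (after vowel 'u') → vibuiz.
Attach tense future -nor → vibuiznor.
Attach voice active -ro → vibuiznorro.
Attach mood optative -el → vibuiznorroel.
Apply vowel harmony: vibuiznorroel → vibuuznorroal.
Apply vowel deletion: vibuuznorroal → vibuznorral.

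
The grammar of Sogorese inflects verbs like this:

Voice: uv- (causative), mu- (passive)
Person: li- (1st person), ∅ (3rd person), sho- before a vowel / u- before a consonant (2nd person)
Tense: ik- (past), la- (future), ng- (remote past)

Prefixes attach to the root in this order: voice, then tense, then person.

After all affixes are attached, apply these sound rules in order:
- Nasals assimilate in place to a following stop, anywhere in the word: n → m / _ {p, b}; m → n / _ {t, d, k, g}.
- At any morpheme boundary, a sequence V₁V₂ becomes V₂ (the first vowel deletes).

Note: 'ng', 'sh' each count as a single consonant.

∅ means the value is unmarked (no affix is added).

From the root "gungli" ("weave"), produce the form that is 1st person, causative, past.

likuvgungli

Attach voice causative uv- → uvgungli.
Attach tense past ik- → ikuvgungli.
Attach person 1st person li- → liikuvgungli.
Nasal assimilation: no change.
Apply vowel deletion: liikuvgungli → likuvgungli.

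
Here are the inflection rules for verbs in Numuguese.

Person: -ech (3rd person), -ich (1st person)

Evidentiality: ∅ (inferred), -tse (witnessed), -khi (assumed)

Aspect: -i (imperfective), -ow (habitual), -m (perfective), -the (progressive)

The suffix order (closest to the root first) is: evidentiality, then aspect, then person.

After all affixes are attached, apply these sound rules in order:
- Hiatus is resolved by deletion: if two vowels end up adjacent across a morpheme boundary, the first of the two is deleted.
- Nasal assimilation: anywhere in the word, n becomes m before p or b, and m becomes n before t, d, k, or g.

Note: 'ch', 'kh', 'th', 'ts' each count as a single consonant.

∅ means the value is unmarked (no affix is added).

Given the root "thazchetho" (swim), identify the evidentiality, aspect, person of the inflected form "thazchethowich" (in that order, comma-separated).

inferred, habitual, 1st person

Segment: thazchetho-ow-ich.
evidentiality: ∅ → inferred.
aspect: -ow → habitual.
person: -ich → 1st person.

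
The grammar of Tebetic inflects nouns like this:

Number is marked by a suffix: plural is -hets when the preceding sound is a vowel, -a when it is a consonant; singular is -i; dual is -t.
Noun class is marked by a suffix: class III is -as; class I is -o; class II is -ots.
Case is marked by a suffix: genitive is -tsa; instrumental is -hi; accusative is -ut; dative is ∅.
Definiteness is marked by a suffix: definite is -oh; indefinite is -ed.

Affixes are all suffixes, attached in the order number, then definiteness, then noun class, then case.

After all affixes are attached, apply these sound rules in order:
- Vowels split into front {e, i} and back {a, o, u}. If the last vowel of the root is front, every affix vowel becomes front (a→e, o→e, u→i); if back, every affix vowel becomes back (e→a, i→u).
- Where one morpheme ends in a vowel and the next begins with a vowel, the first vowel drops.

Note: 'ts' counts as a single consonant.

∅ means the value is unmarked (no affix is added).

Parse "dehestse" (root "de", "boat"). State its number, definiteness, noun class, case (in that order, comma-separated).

singular, definite, class III, genitive

Segment: de-i-oh-as-tsa.
number: -i → singular.
definiteness: -oh → definite.
noun class: -as → class III.
case: -tsa → genitive.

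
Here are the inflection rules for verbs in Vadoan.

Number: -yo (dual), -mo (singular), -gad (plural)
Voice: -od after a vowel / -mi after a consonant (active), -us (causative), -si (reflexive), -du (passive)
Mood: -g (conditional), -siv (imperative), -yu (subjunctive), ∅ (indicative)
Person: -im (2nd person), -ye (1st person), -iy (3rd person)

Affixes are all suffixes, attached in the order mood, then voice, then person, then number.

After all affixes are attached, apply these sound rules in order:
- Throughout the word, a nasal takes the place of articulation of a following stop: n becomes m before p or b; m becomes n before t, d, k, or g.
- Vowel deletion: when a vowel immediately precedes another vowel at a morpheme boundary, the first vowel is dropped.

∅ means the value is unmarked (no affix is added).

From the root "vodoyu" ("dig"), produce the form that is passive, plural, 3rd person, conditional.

Attach mood conditional -g → vodoyug.
Attach voice passive -du → vodoyugdu.
Attach person 3rd person -iy → vodoyugduiy.
Attach number plural -gad → vodoyugduiygad.
Nasal assimilation: no change.
Apply vowel deletion: vodoyugduiygad → vodoyugdiygad.

vodoyugdiygad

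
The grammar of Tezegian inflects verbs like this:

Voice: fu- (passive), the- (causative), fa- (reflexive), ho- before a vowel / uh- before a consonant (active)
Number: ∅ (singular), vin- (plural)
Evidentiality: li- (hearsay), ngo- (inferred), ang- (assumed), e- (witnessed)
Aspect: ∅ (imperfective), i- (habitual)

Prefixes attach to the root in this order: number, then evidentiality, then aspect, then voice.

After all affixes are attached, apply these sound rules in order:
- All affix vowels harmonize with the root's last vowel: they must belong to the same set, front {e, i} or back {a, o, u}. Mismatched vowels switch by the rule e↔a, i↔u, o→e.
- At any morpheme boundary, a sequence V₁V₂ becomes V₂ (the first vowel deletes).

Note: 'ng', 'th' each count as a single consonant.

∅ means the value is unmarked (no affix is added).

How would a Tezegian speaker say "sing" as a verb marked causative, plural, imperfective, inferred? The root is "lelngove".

thengevinlelngove

Attach number plural vin- → vinlelngove.
Attach evidentiality inferred ngo- → ngovinlelngove.
aspect = imperfective: zero marking, form stays ngovinlelngove.
Attach voice causative the- → thengovinlelngove.
Apply vowel harmony: thengovinlelngove → thengevinlelngove.
Vowel deletion: no change.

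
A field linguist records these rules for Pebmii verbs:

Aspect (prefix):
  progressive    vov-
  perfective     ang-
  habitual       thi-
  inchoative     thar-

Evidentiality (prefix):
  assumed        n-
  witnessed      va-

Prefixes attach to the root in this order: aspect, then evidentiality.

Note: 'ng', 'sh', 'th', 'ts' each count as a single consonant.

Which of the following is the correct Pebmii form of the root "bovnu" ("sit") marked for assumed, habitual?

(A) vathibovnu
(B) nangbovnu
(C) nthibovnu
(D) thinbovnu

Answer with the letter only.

C

Attach aspect habitual thi- → thibovnu.
Attach evidentiality assumed n- → nthibovnu.
So the correct form is nthibovnu, option (C).
(B) nangbovnu is wrong: it uses perfective instead of habitual for aspect.
(D) thinbovnu is wrong: it has the affixes in the wrong order.
(A) vathibovnu is wrong: it uses witnessed instead of assumed for evidentiality.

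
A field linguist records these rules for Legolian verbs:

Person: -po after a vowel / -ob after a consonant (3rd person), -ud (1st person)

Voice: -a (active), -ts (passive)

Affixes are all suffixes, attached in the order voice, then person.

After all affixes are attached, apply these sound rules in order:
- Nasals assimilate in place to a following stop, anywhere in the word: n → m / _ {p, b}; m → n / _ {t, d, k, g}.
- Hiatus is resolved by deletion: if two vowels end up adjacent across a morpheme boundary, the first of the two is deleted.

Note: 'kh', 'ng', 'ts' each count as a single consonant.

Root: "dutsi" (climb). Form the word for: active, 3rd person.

dutsapo

Attach voice active -a → dutsia.
Attach person 3rd person -po (after vowel 'a') → dutsiapo.
Nasal assimilation: no change.
Apply vowel deletion: dutsiapo → dutsapo.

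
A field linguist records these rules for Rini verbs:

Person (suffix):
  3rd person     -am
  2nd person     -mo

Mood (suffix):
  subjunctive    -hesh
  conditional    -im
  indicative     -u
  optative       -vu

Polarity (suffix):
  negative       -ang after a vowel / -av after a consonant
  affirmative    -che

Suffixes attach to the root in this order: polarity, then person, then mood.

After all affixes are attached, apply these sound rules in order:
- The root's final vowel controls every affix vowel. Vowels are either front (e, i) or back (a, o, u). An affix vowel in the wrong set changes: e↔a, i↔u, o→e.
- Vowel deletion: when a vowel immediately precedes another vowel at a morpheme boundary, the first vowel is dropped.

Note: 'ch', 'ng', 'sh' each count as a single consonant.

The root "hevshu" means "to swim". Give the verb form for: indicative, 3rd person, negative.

Attach polarity negative -ang (after vowel 'u') → hevshuang.
Attach person 3rd person -am → hevshuangam.
Attach mood indicative -u → hevshuangamu.
Vowel harmony: no change.
Apply vowel deletion: hevshuangamu → hevshangamu.

hevshangamu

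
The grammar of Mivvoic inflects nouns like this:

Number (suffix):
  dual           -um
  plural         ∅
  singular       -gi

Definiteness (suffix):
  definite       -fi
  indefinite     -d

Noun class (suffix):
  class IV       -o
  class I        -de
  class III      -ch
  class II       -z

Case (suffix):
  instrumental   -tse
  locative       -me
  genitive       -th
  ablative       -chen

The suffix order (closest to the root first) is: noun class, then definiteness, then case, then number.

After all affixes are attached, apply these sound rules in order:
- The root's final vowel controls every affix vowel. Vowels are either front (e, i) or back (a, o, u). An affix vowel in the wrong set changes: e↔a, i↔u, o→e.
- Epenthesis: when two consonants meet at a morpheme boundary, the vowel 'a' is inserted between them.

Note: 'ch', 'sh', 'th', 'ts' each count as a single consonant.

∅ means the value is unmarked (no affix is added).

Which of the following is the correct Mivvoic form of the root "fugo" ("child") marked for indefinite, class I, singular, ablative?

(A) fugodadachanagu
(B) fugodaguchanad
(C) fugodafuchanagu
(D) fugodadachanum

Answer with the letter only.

Attach noun class class I -de → fugode.
Attach definiteness indefinite -d → fugoded.
Attach case ablative -chen → fugodedchen.
Attach number singular -gi → fugodedchengi.
Apply vowel harmony: fugodedchengi → fugodadchangu.
Apply epenthesis: fugodadchangu → fugodadachanagu.
So the correct form is fugodadachanagu, option (A).
(C) fugodafuchanagu is wrong: it uses definite instead of indefinite for definiteness.
(B) fugodaguchanad is wrong: it has the affixes in the wrong order.
(D) fugodadachanum is wrong: it uses dual instead of singular for number.

A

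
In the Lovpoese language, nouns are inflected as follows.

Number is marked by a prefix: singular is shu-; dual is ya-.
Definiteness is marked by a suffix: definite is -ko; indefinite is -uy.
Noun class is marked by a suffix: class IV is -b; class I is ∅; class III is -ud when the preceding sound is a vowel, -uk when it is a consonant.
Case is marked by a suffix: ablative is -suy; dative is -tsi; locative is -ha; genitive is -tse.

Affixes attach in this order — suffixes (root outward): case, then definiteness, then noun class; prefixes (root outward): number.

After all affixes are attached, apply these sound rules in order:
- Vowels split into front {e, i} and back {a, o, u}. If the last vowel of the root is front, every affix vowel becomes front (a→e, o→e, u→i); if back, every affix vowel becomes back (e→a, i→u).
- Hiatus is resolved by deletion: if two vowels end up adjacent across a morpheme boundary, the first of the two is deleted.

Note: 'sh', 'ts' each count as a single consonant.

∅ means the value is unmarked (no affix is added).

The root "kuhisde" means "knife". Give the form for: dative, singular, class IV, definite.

shikuhisdetsikeb

Attach number singular shu- → shukuhisde.
Attach case dative -tsi → shukuhisdetsi.
Attach definiteness definite -ko → shukuhisdetsiko.
Attach noun class class IV -b → shukuhisdetsikob.
Apply vowel harmony: shukuhisdetsikob → shikuhisdetsikeb.
Vowel deletion: no change.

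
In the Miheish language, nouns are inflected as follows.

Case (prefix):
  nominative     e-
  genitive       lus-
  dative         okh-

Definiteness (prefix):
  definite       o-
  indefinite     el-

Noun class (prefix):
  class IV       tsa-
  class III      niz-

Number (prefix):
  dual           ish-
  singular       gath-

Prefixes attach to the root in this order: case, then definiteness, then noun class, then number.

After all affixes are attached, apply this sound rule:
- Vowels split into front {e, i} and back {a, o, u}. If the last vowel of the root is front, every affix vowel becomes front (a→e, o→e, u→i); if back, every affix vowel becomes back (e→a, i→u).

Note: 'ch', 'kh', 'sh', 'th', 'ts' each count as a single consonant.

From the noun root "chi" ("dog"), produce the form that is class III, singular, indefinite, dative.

Attach case dative okh- → okhchi.
Attach definiteness indefinite el- → elokhchi.
Attach noun class class III niz- → nizelokhchi.
Attach number singular gath- → gathnizelokhchi.
Apply vowel harmony: gathnizelokhchi → gethnizelekhchi.

gethnizelekhchi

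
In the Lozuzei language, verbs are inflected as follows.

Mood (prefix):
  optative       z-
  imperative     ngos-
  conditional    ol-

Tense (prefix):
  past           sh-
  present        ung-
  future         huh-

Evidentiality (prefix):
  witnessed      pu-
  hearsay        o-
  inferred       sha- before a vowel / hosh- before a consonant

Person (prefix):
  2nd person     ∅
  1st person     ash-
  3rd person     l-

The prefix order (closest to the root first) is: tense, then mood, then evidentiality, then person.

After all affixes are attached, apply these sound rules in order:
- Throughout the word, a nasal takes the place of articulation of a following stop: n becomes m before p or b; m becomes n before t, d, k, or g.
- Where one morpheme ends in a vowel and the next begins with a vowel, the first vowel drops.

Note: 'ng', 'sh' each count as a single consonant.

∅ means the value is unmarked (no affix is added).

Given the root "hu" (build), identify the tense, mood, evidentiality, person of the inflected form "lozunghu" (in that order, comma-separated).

Segment: l-o-z-ung-hu.
tense: ung- → present.
mood: z- → optative.
evidentiality: o- → hearsay.
person: l- → 3rd person.

present, optative, hearsay, 3rd person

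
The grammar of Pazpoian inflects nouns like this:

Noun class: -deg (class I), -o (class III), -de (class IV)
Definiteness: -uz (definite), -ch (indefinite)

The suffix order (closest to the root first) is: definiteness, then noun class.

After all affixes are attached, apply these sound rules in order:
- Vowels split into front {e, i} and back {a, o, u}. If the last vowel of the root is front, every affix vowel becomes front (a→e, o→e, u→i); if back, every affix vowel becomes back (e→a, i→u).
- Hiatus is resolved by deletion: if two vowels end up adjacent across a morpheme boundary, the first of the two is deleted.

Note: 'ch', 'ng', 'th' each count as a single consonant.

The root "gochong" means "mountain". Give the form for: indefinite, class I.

Attach definiteness indefinite -ch → gochongch.
Attach noun class class I -deg → gochongchdeg.
Apply vowel harmony: gochongchdeg → gochongchdag.
Vowel deletion: no change.

gochongchdag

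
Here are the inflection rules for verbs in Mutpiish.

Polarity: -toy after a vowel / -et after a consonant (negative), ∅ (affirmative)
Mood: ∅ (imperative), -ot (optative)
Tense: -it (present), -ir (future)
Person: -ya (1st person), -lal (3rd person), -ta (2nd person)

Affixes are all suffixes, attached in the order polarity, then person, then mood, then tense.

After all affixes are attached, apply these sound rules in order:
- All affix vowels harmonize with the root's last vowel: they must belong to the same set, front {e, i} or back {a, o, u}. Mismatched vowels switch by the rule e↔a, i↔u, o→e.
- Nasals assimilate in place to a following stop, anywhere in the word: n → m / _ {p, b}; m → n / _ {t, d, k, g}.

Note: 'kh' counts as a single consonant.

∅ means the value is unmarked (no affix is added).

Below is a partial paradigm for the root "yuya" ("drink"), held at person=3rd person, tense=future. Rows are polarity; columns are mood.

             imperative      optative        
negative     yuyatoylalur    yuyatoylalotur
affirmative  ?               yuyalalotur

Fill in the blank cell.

yuyalalur

polarity = affirmative: zero marking, form stays yuya.
Attach person 3rd person -lal → yuyalal.
mood = imperative: zero marking, form stays yuyalal.
Attach tense future -ir → yuyalalir.
Apply vowel harmony: yuyalalir → yuyalalur.
Nasal assimilation: no change.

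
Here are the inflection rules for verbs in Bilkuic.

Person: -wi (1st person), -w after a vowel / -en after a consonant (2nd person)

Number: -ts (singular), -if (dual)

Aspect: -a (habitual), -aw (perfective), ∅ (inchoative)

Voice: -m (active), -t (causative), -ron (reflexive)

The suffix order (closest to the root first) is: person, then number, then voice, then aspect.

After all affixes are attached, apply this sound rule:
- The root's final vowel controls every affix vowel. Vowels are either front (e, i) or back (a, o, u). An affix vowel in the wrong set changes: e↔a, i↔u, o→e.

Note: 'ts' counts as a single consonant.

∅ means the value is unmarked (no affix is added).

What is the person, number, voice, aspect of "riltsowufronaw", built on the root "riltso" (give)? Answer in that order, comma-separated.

Segment: riltso-w-if-ron-aw.
person: -w/en → 2nd person.
number: -if → dual.
voice: -ron → reflexive.
aspect: -aw → perfective.

2nd person, dual, reflexive, perfective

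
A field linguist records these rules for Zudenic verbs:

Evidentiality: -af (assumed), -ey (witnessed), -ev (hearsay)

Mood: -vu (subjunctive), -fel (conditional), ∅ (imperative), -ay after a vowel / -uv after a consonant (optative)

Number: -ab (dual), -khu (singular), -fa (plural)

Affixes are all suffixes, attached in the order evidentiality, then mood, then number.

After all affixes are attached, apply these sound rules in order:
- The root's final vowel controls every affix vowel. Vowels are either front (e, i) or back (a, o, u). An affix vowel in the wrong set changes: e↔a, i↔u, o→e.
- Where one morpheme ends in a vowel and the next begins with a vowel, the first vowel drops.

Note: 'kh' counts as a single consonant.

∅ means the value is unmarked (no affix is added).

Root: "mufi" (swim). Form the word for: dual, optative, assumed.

mufefiveb

Attach evidentiality assumed -af → mufiaf.
Attach mood optative -uv (after consonant 'f') → mufiafuv.
Attach number dual -ab → mufiafuvab.
Apply vowel harmony: mufiafuvab → mufiefiveb.
Apply vowel deletion: mufiefiveb → mufefiveb.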